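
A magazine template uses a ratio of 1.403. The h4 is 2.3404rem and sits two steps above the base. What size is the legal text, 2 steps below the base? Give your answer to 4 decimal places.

2.3404 ÷ 1.403⁴ = 2.3404 ÷ 3.87463 ≈ 0.6040

0.6040rem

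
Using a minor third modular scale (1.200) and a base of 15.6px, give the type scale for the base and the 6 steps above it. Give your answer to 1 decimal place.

15.6px, 18.7px, 22.5px, 27.0px, 32.3px, 38.8px, 46.6px

Step 0: 15.6px
Step 1: 15.6 × 1.200 = 18.7
Step 2: 15.6 × 1.200² = 22.5
Step 3: 15.6 × 1.200³ = 27.0
Step 4: 15.6 × 1.200⁴ = 32.3
Step 5: 15.6 × 1.200⁵ = 38.8
Step 6: 15.6 × 1.200⁶ = 46.6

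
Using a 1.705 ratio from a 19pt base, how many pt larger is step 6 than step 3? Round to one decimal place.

Step 3: 19.0 × 1.705³ = 94.173pt
Step 6: 19.0 × 1.705⁶ = 466.767pt
Difference: 466.767 − 94.173 = 372.594pt

372.6pt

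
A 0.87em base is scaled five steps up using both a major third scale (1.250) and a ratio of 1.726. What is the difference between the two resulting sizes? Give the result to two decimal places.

Major third: 0.87 × 1.250⁵ = 2.6550em
At 1.726: 0.87 × 1.726⁵ = 13.3267em
Difference: 13.3267 − 2.6550 = 10.6717em

10.67em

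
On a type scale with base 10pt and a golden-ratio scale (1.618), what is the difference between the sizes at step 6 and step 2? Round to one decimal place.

Step 2: 10.0 × 1.618² = 26.179pt
Step 6: 10.0 × 1.618⁶ = 179.420pt
Difference: 179.420 − 26.179 = 153.241pt

153.2pt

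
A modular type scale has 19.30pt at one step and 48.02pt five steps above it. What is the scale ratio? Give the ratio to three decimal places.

1.200

r⁵ = 48.02 / 19.30, so r = (48.02/19.30)^(1/5).
r = 2.4881^(1/5) ≈ 1.2000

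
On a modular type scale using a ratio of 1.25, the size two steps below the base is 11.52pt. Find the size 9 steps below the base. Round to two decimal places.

2.42pt

11.52 ÷ 1.25⁷ = 11.52 ÷ 4.76837 ≈ 2.416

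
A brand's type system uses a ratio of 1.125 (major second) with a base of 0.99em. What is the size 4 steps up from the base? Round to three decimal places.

Each step on a modular scale multiplies by the ratio, so the size n steps from the base is base × ratioⁿ.
0.99 × 1.125⁴ = 0.99 × 1.60181 ≈ 1.586

1.586em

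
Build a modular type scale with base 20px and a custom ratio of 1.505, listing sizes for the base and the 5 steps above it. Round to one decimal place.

20.0px, 30.1px, 45.3px, 68.2px, 102.6px, 154.4px

Step 0: 20px
Step 1: 20.0 × 1.505 = 30.1
Step 2: 20.0 × 1.505² = 45.3
Step 3: 20.0 × 1.505³ = 68.2
Step 4: 20.0 × 1.505⁴ = 102.6
Step 5: 20.0 × 1.505⁵ = 154.4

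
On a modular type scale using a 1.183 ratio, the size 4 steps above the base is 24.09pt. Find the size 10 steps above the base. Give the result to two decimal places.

66.03pt

24.09 × 1.183⁶ = 24.09 × 2.74100 ≈ 66.031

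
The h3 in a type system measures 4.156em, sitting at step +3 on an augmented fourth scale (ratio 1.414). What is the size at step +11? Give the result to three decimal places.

66.416em

The gap is 11 − (3) = 8 steps, so the factor is 1.414^8.
4.156 × 1.414⁸ = 4.156 × 15.98068 ≈ 66.416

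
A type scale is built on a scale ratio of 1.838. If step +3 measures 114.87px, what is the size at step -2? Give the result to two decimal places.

The gap is -2 − (3) = -5 steps, so the factor is 1.838^-5.
114.87 ÷ 1.838⁵ = 114.87 ÷ 20.97623 ≈ 5.476

5.48px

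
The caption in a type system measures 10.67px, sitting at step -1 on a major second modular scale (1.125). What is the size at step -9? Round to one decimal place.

10.67 ÷ 1.125⁸ = 10.67 ÷ 2.56578 ≈ 4.159

4.2px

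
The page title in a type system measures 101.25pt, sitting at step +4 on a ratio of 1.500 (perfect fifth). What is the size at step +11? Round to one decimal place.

101.25 × 1.500⁷ = 101.25 × 17.08594 ≈ 1729.951

1730.0pt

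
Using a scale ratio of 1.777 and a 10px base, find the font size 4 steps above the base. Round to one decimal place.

99.7px

A modular type scale is a geometric sequence: sizeₙ = base × rⁿ.
10.0 × 1.777⁴ = 10.0 × 9.97125 ≈ 99.71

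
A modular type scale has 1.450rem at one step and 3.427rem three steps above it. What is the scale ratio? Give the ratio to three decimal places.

1.332

The ratio satisfies 1.450 × r³ = 3.427, so r = (3.427 / 1.450)^(1/3).
r = 2.3634^(1/3) ≈ 1.3320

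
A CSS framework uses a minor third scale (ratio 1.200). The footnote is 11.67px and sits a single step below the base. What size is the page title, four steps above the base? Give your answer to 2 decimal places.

Moving from step -1 to step +4 is 5 steps up, so multiply by r⁵.
11.67 × 1.200⁵ = 11.67 × 2.48832 ≈ 29.039

29.04px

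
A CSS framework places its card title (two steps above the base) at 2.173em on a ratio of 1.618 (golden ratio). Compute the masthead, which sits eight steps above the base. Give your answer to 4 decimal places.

2.173 × 1.618⁶ = 2.173 × 17.94201 ≈ 38.9880

38.9880em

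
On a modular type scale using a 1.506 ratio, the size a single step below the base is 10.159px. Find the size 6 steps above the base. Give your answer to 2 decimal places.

178.49px

Moving from step -1 to step +6 is 7 steps up, so multiply by r⁷.
10.159 × 1.506⁷ = 10.159 × 17.57012 ≈ 178.495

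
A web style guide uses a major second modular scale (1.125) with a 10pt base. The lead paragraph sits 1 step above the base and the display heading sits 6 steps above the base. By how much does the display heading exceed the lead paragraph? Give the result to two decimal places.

9.02pt

Step 1: 10.0 × 1.125 = 11.2500pt
Step 6: 10.0 × 1.125⁶ = 20.2729pt
Difference: 20.2729 − 11.2500 = 9.0229pt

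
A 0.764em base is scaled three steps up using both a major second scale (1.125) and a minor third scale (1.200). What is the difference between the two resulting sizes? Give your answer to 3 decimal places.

Major second: 0.764 × 1.125³ = 1.08780em
Minor third: 0.764 × 1.200³ = 1.32019em
Difference: 1.32019 − 1.08780 = 0.23239em

0.232em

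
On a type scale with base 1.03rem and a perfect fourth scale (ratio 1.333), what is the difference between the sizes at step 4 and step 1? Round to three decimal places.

1.879rem

Step 1: 1.03 × 1.333 = 1.37299rem
Step 4: 1.03 × 1.333⁴ = 3.25205rem
Difference: 3.25205 − 1.37299 = 1.87906rem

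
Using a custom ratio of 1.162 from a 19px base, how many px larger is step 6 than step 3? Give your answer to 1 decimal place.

17.0px

Step 3: 19.0 × 1.162³ = 29.811px
Step 6: 19.0 × 1.162⁶ = 46.772px
Difference: 46.772 − 29.811 = 16.961px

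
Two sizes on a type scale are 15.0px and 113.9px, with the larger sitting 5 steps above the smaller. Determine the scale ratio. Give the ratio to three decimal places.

1.500

The ratio satisfies 15.0 × r⁵ = 113.9, so r = (113.9 / 15.0)^(1/5).
r = 7.5933^(1/5) ≈ 1.5000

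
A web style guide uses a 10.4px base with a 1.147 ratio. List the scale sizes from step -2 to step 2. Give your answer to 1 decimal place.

Step -2: 10.4 ÷ 1.147² = 7.9
Step -1: 10.4 ÷ 1.147 = 9.1
Step 0: 10.4px
Step 1: 10.4 × 1.147 = 11.9
Step 2: 10.4 × 1.147² = 13.7

7.9px, 9.1px, 10.4px, 11.9px, 13.7px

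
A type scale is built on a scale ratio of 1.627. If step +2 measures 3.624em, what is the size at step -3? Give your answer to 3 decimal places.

The gap is -3 − (2) = -5 steps, so the factor is 1.627^-5.
3.624 ÷ 1.627⁵ = 3.624 ÷ 11.40086 ≈ 0.318

0.318em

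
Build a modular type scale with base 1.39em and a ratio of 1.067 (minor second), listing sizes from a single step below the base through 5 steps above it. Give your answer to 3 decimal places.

Step -1: 1.39 ÷ 1.067 = 1.303
Step 0: 1.39em
Step 1: 1.39 × 1.067 = 1.483
Step 2: 1.39 × 1.067² = 1.582
Step 3: 1.39 × 1.067³ = 1.689
Step 4: 1.39 × 1.067⁴ = 1.802
Step 5: 1.39 × 1.067⁵ = 1.922

1.303em, 1.390em, 1.483em, 1.582em, 1.689em, 1.802em, 1.922em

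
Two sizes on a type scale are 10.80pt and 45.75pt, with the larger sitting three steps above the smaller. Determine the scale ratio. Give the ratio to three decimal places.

1.618

r³ = 45.75 / 10.80, so r = (45.75/10.80)^(1/3).
r = 4.2361^(1/3) ≈ 1.6180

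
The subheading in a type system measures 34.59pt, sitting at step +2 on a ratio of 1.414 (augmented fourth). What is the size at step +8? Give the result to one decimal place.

Moving from step +2 to step +8 is 6 steps up, so multiply by r⁶.
34.59 × 1.414⁶ = 34.59 × 7.99275 ≈ 276.469

276.5pt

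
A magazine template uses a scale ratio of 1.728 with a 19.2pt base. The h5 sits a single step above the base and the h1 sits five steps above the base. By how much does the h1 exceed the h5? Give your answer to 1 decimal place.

Step 1: 19.2 × 1.728 = 33.178pt
Step 5: 19.2 × 1.728⁵ = 295.815pt
Difference: 295.815 − 33.178 = 262.637pt

262.6pt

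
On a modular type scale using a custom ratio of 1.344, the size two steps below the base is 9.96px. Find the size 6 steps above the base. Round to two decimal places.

Moving from step -2 to step +6 is 8 steps up, so multiply by r⁸.
9.96 × 1.344⁸ = 9.96 × 10.64619 ≈ 106.036

106.04px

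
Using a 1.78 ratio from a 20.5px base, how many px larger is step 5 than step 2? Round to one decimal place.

301.4px

Step 2: 20.5 × 1.78² = 64.952px
Step 5: 20.5 × 1.78⁵ = 366.314px
Difference: 366.314 − 64.952 = 301.362px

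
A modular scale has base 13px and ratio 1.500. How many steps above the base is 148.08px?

1.500ⁿ = 148.08 / 13 = 11.3908
n = ln(11.3908) / ln(1.500) = 2.4328 / 0.4055 ≈ 6.00

6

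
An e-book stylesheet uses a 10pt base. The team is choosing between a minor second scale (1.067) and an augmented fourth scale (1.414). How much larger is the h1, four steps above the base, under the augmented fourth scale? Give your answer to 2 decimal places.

Minor second: 10.0 × 1.067⁴ = 12.9616pt
Augmented fourth: 10.0 × 1.414⁴ = 39.9758pt
Difference: 39.9758 − 12.9616 = 27.0142pt

27.01pt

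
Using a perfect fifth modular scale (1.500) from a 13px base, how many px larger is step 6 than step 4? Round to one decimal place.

Step 4: 13.0 × 1.500⁴ = 65.812px
Step 6: 13.0 × 1.500⁶ = 148.078px
Difference: 148.078 − 65.812 = 82.266px

82.3px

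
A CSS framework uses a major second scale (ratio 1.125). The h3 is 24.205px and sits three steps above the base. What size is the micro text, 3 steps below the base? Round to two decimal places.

11.94px

Moving from step +3 to step -3 is 6 steps down, so divide by r⁶.
24.205 ÷ 1.125⁶ = 24.205 ÷ 2.02729 ≈ 11.940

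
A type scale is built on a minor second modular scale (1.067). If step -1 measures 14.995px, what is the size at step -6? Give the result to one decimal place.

The gap is -6 − (-1) = -5 steps, so the factor is 1.067^-5.
14.995 ÷ 1.067⁵ = 14.995 ÷ 1.38300 ≈ 10.842

10.8px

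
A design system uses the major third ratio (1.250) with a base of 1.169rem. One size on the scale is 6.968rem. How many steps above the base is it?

1.250ⁿ = 6.968 / 1.169 = 5.9607
n = ln(5.9607) / ln(1.250) = 1.7852 / 0.2231 ≈ 8.00

8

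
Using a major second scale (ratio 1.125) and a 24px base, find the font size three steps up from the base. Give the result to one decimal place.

34.2px

A modular type scale is a geometric sequence: sizeₙ = base × rⁿ.
24.0 × 1.125³ = 24.0 × 1.42383 ≈ 34.17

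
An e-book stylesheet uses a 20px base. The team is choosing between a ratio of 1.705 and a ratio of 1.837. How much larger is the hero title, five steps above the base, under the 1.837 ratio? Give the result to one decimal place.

At 1.705: 20.0 × 1.705⁵ = 288.172px
At 1.837: 20.0 × 1.837⁵ = 418.385px
Difference: 418.385 − 288.172 = 130.213px

130.2px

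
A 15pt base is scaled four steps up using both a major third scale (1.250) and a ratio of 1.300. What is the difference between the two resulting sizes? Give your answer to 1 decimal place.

Major third: 15.0 × 1.250⁴ = 36.621pt
At 1.300: 15.0 × 1.300⁴ = 42.842pt
Difference: 42.842 − 36.621 = 6.221pt

6.2pt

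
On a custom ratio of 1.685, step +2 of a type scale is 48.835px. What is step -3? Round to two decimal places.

3.60px

Moving from step +2 to step -3 is 5 steps down, so divide by r⁵.
48.835 ÷ 1.685⁵ = 48.835 ÷ 13.58312 ≈ 3.595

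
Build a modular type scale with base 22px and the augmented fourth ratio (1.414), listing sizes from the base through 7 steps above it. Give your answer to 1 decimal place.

Step 0: 22px
Step 1: 22.0 × 1.414 = 31.1
Step 2: 22.0 × 1.414² = 44.0
Step 3: 22.0 × 1.414³ = 62.2
Step 4: 22.0 × 1.414⁴ = 87.9
Step 5: 22.0 × 1.414⁵ = 124.4
Step 6: 22.0 × 1.414⁶ = 175.8
Step 7: 22.0 × 1.414⁷ = 248.6

22.0px, 31.1px, 44.0px, 62.2px, 87.9px, 124.4px, 175.8px, 248.6px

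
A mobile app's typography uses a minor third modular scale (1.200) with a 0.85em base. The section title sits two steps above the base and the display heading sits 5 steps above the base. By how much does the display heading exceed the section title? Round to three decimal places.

0.891em

Step 2: 0.85 × 1.200² = 1.22400em
Step 5: 0.85 × 1.200⁵ = 2.11507em
Difference: 2.11507 − 1.22400 = 0.89107em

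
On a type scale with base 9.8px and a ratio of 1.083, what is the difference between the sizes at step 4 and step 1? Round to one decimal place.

Step 1: 9.8 × 1.083 = 10.613px
Step 4: 9.8 × 1.083⁴ = 13.482px
Difference: 13.482 − 10.613 = 2.869px

2.9px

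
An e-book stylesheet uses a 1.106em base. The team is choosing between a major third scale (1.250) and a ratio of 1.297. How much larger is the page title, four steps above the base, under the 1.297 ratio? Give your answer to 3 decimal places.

Major third: 1.106 × 1.250⁴ = 2.70020em
At 1.297: 1.106 × 1.297⁴ = 3.12979em
Difference: 3.12979 − 2.70020 = 0.42959em

0.430em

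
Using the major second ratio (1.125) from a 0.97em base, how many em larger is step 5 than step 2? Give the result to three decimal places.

0.520em

Step 2: 0.97 × 1.125² = 1.22766em
Step 5: 0.97 × 1.125⁵ = 1.74797em
Difference: 1.74797 − 1.22766 = 0.52031em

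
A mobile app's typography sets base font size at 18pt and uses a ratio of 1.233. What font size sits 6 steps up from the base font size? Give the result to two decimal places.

Each step on a modular scale multiplies by the ratio, so the size n steps from the base is base × ratioⁿ.
18.0 × 1.233⁶ = 18.0 × 3.51381 ≈ 63.25

63.25pt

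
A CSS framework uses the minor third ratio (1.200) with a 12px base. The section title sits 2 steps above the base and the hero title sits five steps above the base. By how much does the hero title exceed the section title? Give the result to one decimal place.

12.6px

Step 2: 12.0 × 1.200² = 17.280px
Step 5: 12.0 × 1.200⁵ = 29.860px
Difference: 29.860 − 17.280 = 12.580px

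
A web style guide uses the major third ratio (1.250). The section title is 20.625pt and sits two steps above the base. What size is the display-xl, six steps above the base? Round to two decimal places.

50.35pt

Moving from step +2 to step +6 is 4 steps up, so multiply by r⁴.
20.625 × 1.250⁴ = 20.625 × 2.44141 ≈ 50.354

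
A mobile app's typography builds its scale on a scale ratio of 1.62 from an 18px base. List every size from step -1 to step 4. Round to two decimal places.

11.11px, 18.00px, 29.16px, 47.24px, 76.53px, 123.97px

Step -1: 18.0 ÷ 1.62 = 11.11
Step 0: 18px
Step 1: 18.0 × 1.62 = 29.16
Step 2: 18.0 × 1.62² = 47.24
Step 3: 18.0 × 1.62³ = 76.53
Step 4: 18.0 × 1.62⁴ = 123.97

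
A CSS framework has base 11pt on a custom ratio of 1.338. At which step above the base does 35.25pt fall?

4

1.338ⁿ = 35.25 / 11 = 3.2045
n = ln(3.2045) / ln(1.338) = 1.1646 / 0.2912 ≈ 4.00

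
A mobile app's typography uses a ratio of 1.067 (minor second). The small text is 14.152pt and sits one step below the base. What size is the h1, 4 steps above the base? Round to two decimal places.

19.57pt

14.152 × 1.067⁵ = 14.152 × 1.38300 ≈ 19.572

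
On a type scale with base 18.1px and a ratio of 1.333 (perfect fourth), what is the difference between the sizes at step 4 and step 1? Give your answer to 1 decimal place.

33.0px

Step 1: 18.1 × 1.333 = 24.127px
Step 4: 18.1 × 1.333⁴ = 57.148px
Difference: 57.148 − 24.127 = 33.021px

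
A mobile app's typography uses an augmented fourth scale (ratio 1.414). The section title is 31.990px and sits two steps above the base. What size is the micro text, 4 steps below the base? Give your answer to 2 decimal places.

31.990 ÷ 1.414⁶ = 31.990 ÷ 7.99275 ≈ 4.002

4.00px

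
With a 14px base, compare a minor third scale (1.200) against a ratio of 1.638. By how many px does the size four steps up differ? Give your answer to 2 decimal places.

71.75px

Minor third: 14.0 × 1.200⁴ = 29.0304px
At 1.638: 14.0 × 1.638⁴ = 100.7822px
Difference: 100.7822 − 29.0304 = 71.7518px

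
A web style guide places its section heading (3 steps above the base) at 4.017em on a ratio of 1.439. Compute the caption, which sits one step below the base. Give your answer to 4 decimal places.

0.9368em

4.017 ÷ 1.439⁴ = 4.017 ÷ 4.28789 ≈ 0.9368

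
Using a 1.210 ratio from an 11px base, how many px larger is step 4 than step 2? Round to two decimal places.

Step 2: 11.0 × 1.210² = 16.1051px
Step 4: 11.0 × 1.210⁴ = 23.5795px
Difference: 23.5795 − 16.1051 = 7.4744px

7.47px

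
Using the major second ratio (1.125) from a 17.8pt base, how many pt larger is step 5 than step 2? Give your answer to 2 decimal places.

9.55pt

Step 2: 17.8 × 1.125² = 22.5281pt
Step 5: 17.8 × 1.125⁵ = 32.0762pt
Difference: 32.0762 − 22.5281 = 9.5481pt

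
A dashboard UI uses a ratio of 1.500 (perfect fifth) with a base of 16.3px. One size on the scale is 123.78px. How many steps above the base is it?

5

1.500ⁿ = 123.78 / 16.3 = 7.5939
n = ln(7.5939) / ln(1.500) = 2.0273 / 0.4055 ≈ 5.00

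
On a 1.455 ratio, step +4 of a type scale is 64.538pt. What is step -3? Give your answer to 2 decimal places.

64.538 ÷ 1.455⁷ = 64.538 ÷ 13.80514 ≈ 4.675

4.67pt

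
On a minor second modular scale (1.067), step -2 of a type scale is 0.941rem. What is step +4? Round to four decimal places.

1.3886rem

The gap is 4 − (-2) = 6 steps, so the factor is 1.067^6.
0.941 × 1.067⁶ = 0.941 × 1.47566 ≈ 1.3886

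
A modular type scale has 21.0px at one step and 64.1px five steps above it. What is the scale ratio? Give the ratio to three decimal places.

r⁵ = 64.1 / 21.0, so r = (64.1/21.0)^(1/5).
r = 3.0524^(1/5) ≈ 1.2501

1.250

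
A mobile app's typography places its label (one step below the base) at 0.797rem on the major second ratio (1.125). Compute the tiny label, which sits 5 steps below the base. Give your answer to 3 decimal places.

0.797 ÷ 1.125⁴ = 0.797 ÷ 1.60181 ≈ 0.498

0.498rem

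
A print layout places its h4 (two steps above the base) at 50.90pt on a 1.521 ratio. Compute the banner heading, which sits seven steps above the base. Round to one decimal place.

414.3pt

Moving from step +2 to step +7 is 5 steps up, so multiply by r⁵.
50.90 × 1.521⁵ = 50.90 × 8.14041 ≈ 414.347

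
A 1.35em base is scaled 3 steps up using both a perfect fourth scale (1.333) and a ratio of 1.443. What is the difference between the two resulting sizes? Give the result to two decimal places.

Perfect fourth: 1.35 × 1.333³ = 3.1976em
At 1.443: 1.35 × 1.443³ = 4.0563em
Difference: 4.0563 − 3.1976 = 0.8587em

0.86em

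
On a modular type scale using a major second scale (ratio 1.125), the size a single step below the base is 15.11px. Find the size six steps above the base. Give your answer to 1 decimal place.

Moving from step -1 to step +6 is 7 steps up, so multiply by r⁷.
15.11 × 1.125⁷ = 15.11 × 2.28070 ≈ 34.461

34.5px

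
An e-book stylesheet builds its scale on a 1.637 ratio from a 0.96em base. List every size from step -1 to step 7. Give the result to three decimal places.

Step -1: 0.96 ÷ 1.637 = 0.586
Step 0: 0.96em
Step 1: 0.96 × 1.637 = 1.572
Step 2: 0.96 × 1.637² = 2.573
Step 3: 0.96 × 1.637³ = 4.211
Step 4: 0.96 × 1.637⁴ = 6.894
Step 5: 0.96 × 1.637⁵ = 11.285
Step 6: 0.96 × 1.637⁶ = 18.474
Step 7: 0.96 × 1.637⁷ = 30.242

0.586em, 0.960em, 1.572em, 2.573em, 4.211em, 6.894em, 11.285em, 18.474em, 30.242em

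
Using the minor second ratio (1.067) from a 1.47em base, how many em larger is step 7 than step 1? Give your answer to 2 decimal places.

Step 1: 1.47 × 1.067 = 1.5685em
Step 7: 1.47 × 1.067⁷ = 2.3146em
Difference: 2.3146 − 1.5685 = 0.7461em

0.75em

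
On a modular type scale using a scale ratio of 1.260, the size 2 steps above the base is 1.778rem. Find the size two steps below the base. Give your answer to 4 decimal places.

The gap is -2 − (2) = -4 steps, so the factor is 1.260^-4.
1.778 ÷ 1.260⁴ = 1.778 ÷ 2.52047 ≈ 0.7054

0.7054rem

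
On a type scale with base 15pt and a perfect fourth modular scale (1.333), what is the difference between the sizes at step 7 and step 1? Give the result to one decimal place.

92.2pt

Step 1: 15.0 × 1.333 = 19.995pt
Step 7: 15.0 × 1.333⁷ = 112.177pt
Difference: 112.177 − 19.995 = 92.182pt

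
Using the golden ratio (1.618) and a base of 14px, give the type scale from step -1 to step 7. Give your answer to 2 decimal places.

8.65px, 14.00px, 22.65px, 36.65px, 59.30px, 95.95px, 155.25px, 251.19px, 406.42px

Step -1: 14.0 ÷ 1.618 = 8.65
Step 0: 14px
Step 1: 14.0 × 1.618 = 22.65
Step 2: 14.0 × 1.618² = 36.65
Step 3: 14.0 × 1.618³ = 59.30
Step 4: 14.0 × 1.618⁴ = 95.95
Step 5: 14.0 × 1.618⁵ = 155.25
Step 6: 14.0 × 1.618⁶ = 251.19
Step 7: 14.0 × 1.618⁷ = 406.42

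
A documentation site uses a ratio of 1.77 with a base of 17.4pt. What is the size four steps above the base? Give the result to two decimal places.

17.4 × 1.77⁴ = 17.4 × 9.81506 ≈ 170.78

170.78pt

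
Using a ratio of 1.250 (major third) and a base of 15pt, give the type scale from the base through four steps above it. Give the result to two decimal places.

Step 0: 15pt
Step 1: 15.0 × 1.250 = 18.75
Step 2: 15.0 × 1.250² = 23.44
Step 3: 15.0 × 1.250³ = 29.30
Step 4: 15.0 × 1.250⁴ = 36.62

15.00pt, 18.75pt, 23.44pt, 29.30pt, 36.62pt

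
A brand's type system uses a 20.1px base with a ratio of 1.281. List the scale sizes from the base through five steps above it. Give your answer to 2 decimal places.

Step 0: 20.1px
Step 1: 20.1 × 1.281 = 25.75
Step 2: 20.1 × 1.281² = 32.98
Step 3: 20.1 × 1.281³ = 42.25
Step 4: 20.1 × 1.281⁴ = 54.12
Step 5: 20.1 × 1.281⁵ = 69.33

20.10px, 25.75px, 32.98px, 42.25px, 54.12px, 69.33px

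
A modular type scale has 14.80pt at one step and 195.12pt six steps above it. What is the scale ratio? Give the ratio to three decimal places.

The ratio satisfies 14.80 × r⁶ = 195.12, so r = (195.12 / 14.80)^(1/6).
r = 13.1838^(1/6) ≈ 1.5370

1.537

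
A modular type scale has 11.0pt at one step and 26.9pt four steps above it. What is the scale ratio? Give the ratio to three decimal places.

1.251

The ratio satisfies 11.0 × r⁴ = 26.9, so r = (26.9 / 11.0)^(1/4).
r = 2.4455^(1/4) ≈ 1.2505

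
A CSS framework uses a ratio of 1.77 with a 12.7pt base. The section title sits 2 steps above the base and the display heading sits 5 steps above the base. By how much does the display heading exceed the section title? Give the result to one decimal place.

Step 2: 12.7 × 1.77² = 39.788pt
Step 5: 12.7 × 1.77⁵ = 220.633pt
Difference: 220.633 − 39.788 = 180.845pt

180.8pt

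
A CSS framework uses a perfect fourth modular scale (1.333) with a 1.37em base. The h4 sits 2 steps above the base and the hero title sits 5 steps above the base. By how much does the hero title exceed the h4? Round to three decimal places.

3.332em

Step 2: 1.37 × 1.333² = 2.43434em
Step 5: 1.37 × 1.333⁵ = 5.76596em
Difference: 5.76596 − 2.43434 = 3.33162em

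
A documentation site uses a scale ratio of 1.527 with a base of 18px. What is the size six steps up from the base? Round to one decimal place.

228.2px

Each step on a modular scale multiplies by the ratio, so the size n steps from the base is base × ratioⁿ.
18.0 × 1.527⁶ = 18.0 × 12.67752 ≈ 228.20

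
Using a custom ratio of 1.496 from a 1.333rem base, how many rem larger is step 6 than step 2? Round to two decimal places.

Step 2: 1.333 × 1.496² = 2.9833rem
Step 6: 1.333 × 1.496⁶ = 14.9424rem
Difference: 14.9424 − 2.9833 = 11.9591rem

11.96rem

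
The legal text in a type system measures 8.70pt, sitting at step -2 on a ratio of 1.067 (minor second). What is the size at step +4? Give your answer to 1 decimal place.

8.70 × 1.067⁶ = 8.70 × 1.47566 ≈ 12.838

12.8pt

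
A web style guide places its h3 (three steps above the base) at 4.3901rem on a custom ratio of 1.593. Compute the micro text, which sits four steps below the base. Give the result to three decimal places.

0.169rem

Moving from step +3 to step -4 is 7 steps down, so divide by r⁷.
4.3901 ÷ 1.593⁷ = 4.3901 ÷ 26.03217 ≈ 0.169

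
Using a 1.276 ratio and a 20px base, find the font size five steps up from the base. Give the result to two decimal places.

20.0 × 1.276⁵ = 20.0 × 3.38262 ≈ 67.65

67.65px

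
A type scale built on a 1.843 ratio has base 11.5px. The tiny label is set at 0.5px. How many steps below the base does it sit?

5

1.843ⁿ = 11.5 / 0.5 = 23.0000
n = ln(23.0000) / ln(1.843) = 3.1355 / 0.6114 ≈ 5.13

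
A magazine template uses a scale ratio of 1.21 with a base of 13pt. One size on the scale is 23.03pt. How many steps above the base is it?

3

1.21ⁿ = 23.03 / 13 = 1.7715
n = ln(1.7715) / ln(1.21) = 0.5718 / 0.1906 ≈ 3.00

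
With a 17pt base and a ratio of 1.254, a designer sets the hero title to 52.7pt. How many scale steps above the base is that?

1.254ⁿ = 52.7 / 17 = 3.1000
n = ln(3.1000) / ln(1.254) = 1.1314 / 0.2263 ≈ 5.00

5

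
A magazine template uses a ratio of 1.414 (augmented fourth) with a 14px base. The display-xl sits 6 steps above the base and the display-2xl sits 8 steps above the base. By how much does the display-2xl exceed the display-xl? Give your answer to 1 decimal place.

111.8px

Step 6: 14.0 × 1.414⁶ = 111.899px
Step 8: 14.0 × 1.414⁸ = 223.730px
Difference: 223.730 − 111.899 = 111.831px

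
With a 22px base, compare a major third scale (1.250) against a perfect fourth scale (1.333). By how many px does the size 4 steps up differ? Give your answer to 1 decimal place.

15.8px

Major third: 22.0 × 1.250⁴ = 53.711px
Perfect fourth: 22.0 × 1.333⁴ = 69.461px
Difference: 69.461 − 53.711 = 15.750px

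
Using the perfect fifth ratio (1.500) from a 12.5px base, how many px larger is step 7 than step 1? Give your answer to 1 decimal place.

194.8px

Step 1: 12.5 × 1.500 = 18.750px
Step 7: 12.5 × 1.500⁷ = 213.574px
Difference: 213.574 − 18.750 = 194.824px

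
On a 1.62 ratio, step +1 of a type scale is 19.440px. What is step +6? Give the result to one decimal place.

Moving from step +1 to step +6 is 5 steps up, so multiply by r⁵.
19.440 × 1.62⁵ = 19.440 × 11.15771 ≈ 216.906

216.9px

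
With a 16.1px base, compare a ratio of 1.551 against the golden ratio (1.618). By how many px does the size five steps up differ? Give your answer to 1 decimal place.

At 1.551: 16.1 × 1.551⁵ = 144.506px
Golden ratio: 16.1 × 1.618⁵ = 178.533px
Difference: 178.533 − 144.506 = 34.027px

34.0px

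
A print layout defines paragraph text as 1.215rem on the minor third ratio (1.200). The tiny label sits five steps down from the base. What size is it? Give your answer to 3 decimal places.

A modular type scale is a geometric sequence: sizeₙ = base × rⁿ.
1.215 ÷ 1.200⁵ = 1.215 ÷ 2.48832 ≈ 0.488

0.488rem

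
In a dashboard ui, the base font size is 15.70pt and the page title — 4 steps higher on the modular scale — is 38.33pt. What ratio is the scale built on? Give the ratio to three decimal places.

1.250

The ratio satisfies 15.70 × r⁴ = 38.33, so r = (38.33 / 15.70)^(1/4).
r = 2.4414^(1/4) ≈ 1.2500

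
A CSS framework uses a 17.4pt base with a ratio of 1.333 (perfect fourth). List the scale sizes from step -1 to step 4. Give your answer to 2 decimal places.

13.05pt, 17.40pt, 23.19pt, 30.92pt, 41.21pt, 54.94pt

Step -1: 17.4 ÷ 1.333 = 13.05
Step 0: 17.4pt
Step 1: 17.4 × 1.333 = 23.19
Step 2: 17.4 × 1.333² = 30.92
Step 3: 17.4 × 1.333³ = 41.21
Step 4: 17.4 × 1.333⁴ = 54.94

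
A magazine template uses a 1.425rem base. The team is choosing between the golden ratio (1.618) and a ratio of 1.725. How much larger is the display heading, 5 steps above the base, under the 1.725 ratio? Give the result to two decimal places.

Golden ratio: 1.425 × 1.618⁵ = 15.8018rem
At 1.725: 1.425 × 1.725⁵ = 21.7651rem
Difference: 21.7651 − 15.8018 = 5.9633rem

5.96rem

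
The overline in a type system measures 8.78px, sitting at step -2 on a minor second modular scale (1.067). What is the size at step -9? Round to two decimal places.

Moving from step -2 to step -9 is 7 steps down, so divide by r⁷.
8.78 ÷ 1.067⁷ = 8.78 ÷ 1.57453 ≈ 5.576

5.58px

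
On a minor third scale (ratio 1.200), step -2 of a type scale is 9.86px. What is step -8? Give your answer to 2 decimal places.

9.86 ÷ 1.200⁶ = 9.86 ÷ 2.98598 ≈ 3.302

3.30px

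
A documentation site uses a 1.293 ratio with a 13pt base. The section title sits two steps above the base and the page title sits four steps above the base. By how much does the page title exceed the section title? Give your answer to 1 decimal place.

14.6pt

Step 2: 13.0 × 1.293² = 21.734pt
Step 4: 13.0 × 1.293⁴ = 36.336pt
Difference: 36.336 − 21.734 = 14.602pt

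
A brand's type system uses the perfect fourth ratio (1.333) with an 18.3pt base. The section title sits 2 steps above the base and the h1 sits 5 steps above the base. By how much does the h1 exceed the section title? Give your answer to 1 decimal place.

44.5pt

Step 2: 18.3 × 1.333² = 32.517pt
Step 5: 18.3 × 1.333⁵ = 77.020pt
Difference: 77.020 − 32.517 = 44.503pt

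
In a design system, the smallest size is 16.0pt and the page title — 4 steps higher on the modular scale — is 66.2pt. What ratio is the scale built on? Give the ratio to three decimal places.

r⁴ = 66.2 / 16.0, so r = (66.2/16.0)^(1/4).
r = 4.1375^(1/4) ≈ 1.4262

1.426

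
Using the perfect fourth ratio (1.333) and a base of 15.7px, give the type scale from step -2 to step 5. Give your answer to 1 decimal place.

Step -2: 15.7 ÷ 1.333² = 8.8
Step -1: 15.7 ÷ 1.333 = 11.8
Step 0: 15.7px
Step 1: 15.7 × 1.333 = 20.9
Step 2: 15.7 × 1.333² = 27.9
Step 3: 15.7 × 1.333³ = 37.2
Step 4: 15.7 × 1.333⁴ = 49.6
Step 5: 15.7 × 1.333⁵ = 66.1

8.8px, 11.8px, 15.7px, 20.9px, 27.9px, 37.2px, 49.6px, 66.1px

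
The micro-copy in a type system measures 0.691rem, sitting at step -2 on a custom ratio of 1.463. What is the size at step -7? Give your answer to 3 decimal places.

0.103rem

0.691 ÷ 1.463⁵ = 0.691 ÷ 6.70227 ≈ 0.103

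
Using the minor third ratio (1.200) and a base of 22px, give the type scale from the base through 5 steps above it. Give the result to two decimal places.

22.00px, 26.40px, 31.68px, 38.02px, 45.62px, 54.74px

Step 0: 22px
Step 1: 22.0 × 1.200 = 26.40
Step 2: 22.0 × 1.200² = 31.68
Step 3: 22.0 × 1.200³ = 38.02
Step 4: 22.0 × 1.200⁴ = 45.62
Step 5: 22.0 × 1.200⁵ = 54.74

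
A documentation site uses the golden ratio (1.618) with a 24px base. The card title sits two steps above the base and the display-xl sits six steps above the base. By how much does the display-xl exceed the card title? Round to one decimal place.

367.8px

Step 2: 24.0 × 1.618² = 62.830px
Step 6: 24.0 × 1.618⁶ = 430.608px
Difference: 430.608 − 62.830 = 367.778px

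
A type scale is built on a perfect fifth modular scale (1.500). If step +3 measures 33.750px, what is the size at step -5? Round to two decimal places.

1.32px

33.750 ÷ 1.500⁸ = 33.750 ÷ 25.62891 ≈ 1.317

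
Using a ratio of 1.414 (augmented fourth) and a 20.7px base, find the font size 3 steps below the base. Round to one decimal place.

7.3px

A modular type scale is a geometric sequence: sizeₙ = base × rⁿ.
20.7 ÷ 1.414³ = 20.7 ÷ 2.82715 ≈ 7.32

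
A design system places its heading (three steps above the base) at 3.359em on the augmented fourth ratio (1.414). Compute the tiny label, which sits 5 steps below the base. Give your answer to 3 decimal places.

0.210em

Moving from step +3 to step -5 is 8 steps down, so divide by r⁸.
3.359 ÷ 1.414⁸ = 3.359 ÷ 15.98068 ≈ 0.210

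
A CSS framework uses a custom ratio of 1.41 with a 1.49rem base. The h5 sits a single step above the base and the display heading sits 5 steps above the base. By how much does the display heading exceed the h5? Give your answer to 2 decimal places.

6.20rem

Step 1: 1.49 × 1.41 = 2.1009rem
Step 5: 1.49 × 1.41⁵ = 8.3039rem
Difference: 8.3039 − 2.1009 = 6.2030rem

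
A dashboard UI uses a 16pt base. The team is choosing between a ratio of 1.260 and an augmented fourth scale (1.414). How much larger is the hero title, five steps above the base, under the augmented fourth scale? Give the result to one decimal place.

39.6pt

At 1.260: 16.0 × 1.260⁵ = 50.813pt
Augmented fourth: 16.0 × 1.414⁵ = 90.441pt
Difference: 90.441 − 50.813 = 39.628pt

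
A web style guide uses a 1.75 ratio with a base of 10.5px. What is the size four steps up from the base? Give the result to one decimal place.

98.5px

10.5 × 1.75⁴ = 10.5 × 9.37891 ≈ 98.48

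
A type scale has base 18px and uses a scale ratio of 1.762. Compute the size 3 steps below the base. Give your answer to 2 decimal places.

Each step on a modular scale multiplies by the ratio, so the size n steps from the base is base × ratioⁿ.
18.0 ÷ 1.762³ = 18.0 ÷ 5.47038 ≈ 3.29

3.29px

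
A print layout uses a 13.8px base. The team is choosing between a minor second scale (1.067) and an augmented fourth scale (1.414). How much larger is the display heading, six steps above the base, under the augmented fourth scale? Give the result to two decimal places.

Minor second: 13.8 × 1.067⁶ = 20.3641px
Augmented fourth: 13.8 × 1.414⁶ = 110.3000px
Difference: 110.3000 − 20.3641 = 89.9359px

89.94px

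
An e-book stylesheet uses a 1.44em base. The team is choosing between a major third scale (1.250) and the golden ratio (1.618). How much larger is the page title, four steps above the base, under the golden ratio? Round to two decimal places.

6.35em

Major third: 1.44 × 1.250⁴ = 3.5156em
Golden ratio: 1.44 × 1.618⁴ = 9.8691em
Difference: 9.8691 − 3.5156 = 6.3535em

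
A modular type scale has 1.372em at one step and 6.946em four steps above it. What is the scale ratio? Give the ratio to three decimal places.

1.500

r⁴ = 6.946 / 1.372, so r = (6.946/1.372)^(1/4).
r = 5.0627^(1/4) ≈ 1.5000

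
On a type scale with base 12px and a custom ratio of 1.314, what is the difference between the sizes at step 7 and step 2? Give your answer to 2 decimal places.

Step 2: 12.0 × 1.314² = 20.7192px
Step 7: 12.0 × 1.314⁷ = 81.1613px
Difference: 81.1613 − 20.7192 = 60.4421px

60.44px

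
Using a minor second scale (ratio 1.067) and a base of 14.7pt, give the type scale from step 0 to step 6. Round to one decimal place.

Step 0: 14.7pt
Step 1: 14.7 × 1.067 = 15.7
Step 2: 14.7 × 1.067² = 16.7
Step 3: 14.7 × 1.067³ = 17.9
Step 4: 14.7 × 1.067⁴ = 19.1
Step 5: 14.7 × 1.067⁵ = 20.3
Step 6: 14.7 × 1.067⁶ = 21.7

14.7pt, 15.7pt, 16.7pt, 17.9pt, 19.1pt, 20.3pt, 21.7pt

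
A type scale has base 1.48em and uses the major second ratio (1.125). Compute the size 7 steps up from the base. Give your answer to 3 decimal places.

3.375em

A modular type scale is a geometric sequence: sizeₙ = base × rⁿ.
1.48 × 1.125⁷ = 1.48 × 2.28070 ≈ 3.375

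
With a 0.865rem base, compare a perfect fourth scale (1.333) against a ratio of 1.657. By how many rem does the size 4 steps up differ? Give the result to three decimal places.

3.790rem

Perfect fourth: 0.865 × 1.333⁴ = 2.73109rem
At 1.657: 0.865 × 1.657⁴ = 6.52088rem
Difference: 6.52088 − 2.73109 = 3.78979rem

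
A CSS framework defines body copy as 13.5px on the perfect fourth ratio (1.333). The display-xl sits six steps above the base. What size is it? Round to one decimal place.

75.7px

13.5 × 1.333⁶ = 13.5 × 5.61023 ≈ 75.74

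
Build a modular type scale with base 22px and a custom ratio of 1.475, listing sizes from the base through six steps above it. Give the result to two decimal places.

Step 0: 22px
Step 1: 22.0 × 1.475 = 32.45
Step 2: 22.0 × 1.475² = 47.86
Step 3: 22.0 × 1.475³ = 70.60
Step 4: 22.0 × 1.475⁴ = 104.13
Step 5: 22.0 × 1.475⁵ = 153.60
Step 6: 22.0 × 1.475⁶ = 226.56

22.00px, 32.45px, 47.86px, 70.60px, 104.13px, 153.60px, 226.56px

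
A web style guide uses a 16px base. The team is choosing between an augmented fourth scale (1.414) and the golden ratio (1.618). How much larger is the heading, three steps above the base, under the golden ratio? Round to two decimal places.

Augmented fourth: 16.0 × 1.414³ = 45.2343px
Golden ratio: 16.0 × 1.618³ = 67.7728px
Difference: 67.7728 − 45.2343 = 22.5385px

22.54px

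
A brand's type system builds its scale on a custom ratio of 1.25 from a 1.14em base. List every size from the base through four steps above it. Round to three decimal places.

Step 0: 1.14em
Step 1: 1.14 × 1.25 = 1.425
Step 2: 1.14 × 1.25² = 1.781
Step 3: 1.14 × 1.25³ = 2.227
Step 4: 1.14 × 1.25⁴ = 2.783

1.140em, 1.425em, 1.781em, 2.227em, 2.783em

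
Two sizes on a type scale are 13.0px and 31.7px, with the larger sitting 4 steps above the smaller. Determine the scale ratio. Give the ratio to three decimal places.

The ratio satisfies 13.0 × r⁴ = 31.7, so r = (31.7 / 13.0)^(1/4).
r = 2.4385^(1/4) ≈ 1.2496

1.250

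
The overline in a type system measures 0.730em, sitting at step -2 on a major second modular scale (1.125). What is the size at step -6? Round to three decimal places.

0.456em

Moving from step -2 to step -6 is 4 steps down, so divide by r⁴.
0.730 ÷ 1.125⁴ = 0.730 ÷ 1.60181 ≈ 0.456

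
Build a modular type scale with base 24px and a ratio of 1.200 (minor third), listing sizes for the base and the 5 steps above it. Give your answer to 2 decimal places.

24.00px, 28.80px, 34.56px, 41.47px, 49.77px, 59.72px

Step 0: 24px
Step 1: 24.0 × 1.200 = 28.80
Step 2: 24.0 × 1.200² = 34.56
Step 3: 24.0 × 1.200³ = 41.47
Step 4: 24.0 × 1.200⁴ = 49.77
Step 5: 24.0 × 1.200⁵ = 59.72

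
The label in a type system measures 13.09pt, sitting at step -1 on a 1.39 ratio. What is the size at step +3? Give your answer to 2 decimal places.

48.87pt

Moving from step -1 to step +3 is 4 steps up, so multiply by r⁴.
13.09 × 1.39⁴ = 13.09 × 3.73301 ≈ 48.865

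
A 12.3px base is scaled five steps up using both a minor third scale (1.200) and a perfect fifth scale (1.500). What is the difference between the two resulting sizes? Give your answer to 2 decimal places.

62.80px

Minor third: 12.3 × 1.200⁵ = 30.6063px
Perfect fifth: 12.3 × 1.500⁵ = 93.4031px
Difference: 93.4031 − 30.6063 = 62.7968px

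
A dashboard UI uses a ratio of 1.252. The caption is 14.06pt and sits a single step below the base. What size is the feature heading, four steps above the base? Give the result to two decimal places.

14.06 × 1.252⁵ = 14.06 × 3.07625 ≈ 43.252

43.25pt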